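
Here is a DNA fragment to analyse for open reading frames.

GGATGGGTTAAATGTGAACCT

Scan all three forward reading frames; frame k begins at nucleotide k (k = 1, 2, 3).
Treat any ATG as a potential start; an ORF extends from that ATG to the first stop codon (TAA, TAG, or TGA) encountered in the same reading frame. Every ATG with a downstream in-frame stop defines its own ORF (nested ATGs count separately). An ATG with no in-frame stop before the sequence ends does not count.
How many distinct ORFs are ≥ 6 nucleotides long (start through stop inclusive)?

2

Frame 1: GGA TGG GTT AAA TGT GAA CCT — no ATG→stop ORF.
Frame 2: GAT GGG TTA AAT GTG AAC — no ATG→stop ORF.
Frame 3: ATG GGT TAA ATG TGA ACC — ATG at 3, stop TAA at 9 → 9 nt; ATG at 12, stop TGA at 15 → 6 nt.
ORFs ≥ 6 nucleotides: frame 3 3–11 (9 nucleotides), frame 3 12–17 (6 nucleotides). Count = 2.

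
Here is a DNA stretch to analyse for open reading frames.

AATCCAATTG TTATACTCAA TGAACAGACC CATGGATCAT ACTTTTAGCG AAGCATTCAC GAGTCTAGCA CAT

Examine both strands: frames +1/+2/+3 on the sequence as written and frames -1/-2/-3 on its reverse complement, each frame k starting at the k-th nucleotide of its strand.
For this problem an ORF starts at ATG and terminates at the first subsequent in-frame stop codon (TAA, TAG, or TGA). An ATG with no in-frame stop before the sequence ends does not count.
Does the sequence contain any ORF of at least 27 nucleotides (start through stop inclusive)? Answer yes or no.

no

Reverse complement (5'→3'): ATGTGCTAGACTCGTGAATGCTTCGCTAAAAGTATGATCCATGGGTCTGTTCATTGAGTATAACAATTGGATT
Frame +1: AAT CCA ATT GTT ATA CTC AAT GAA CAG ACC CAT GGA TCA TAC TTT TAG CGA AGC ATT CAC GAG TCT AGC ACA — no ATG→stop ORF.
Frame +2: ATC CAA TTG TTA TAC TCA ATG AAC AGA CCC ATG GAT CAT ACT TTT AGC GAA GCA TTC ACG AGT CTA GCA CAT — no ATG→stop ORF.
Frame +3: TCC AAT TGT TAT ACT CAA TGA ACA GAC CCA TGG ATC ATA CTT TTA GCG AAG CAT TCA CGA GTC TAG CAC — no ATG→stop ORF.
Frame -1: ATG TGC TAG ACT CGT GAA TGC TTC GCT AAA AGT ATG ATC CAT GGG TCT GTT CAT TGA GTA TAA CAA TTG GAT — ATG at 1, stop TAG at 7 → 9 nt; ATG at 34, stop TGA at 55 → 24 nt.
Frame -2: TGT GCT AGA CTC GTG AAT GCT TCG CTA AAA GTA TGA TCC ATG GGT CTG TTC ATT GAG TAT AAC AAT TGG ATT — no ATG→stop ORF.
Frame -3: GTG CTA GAC TCG TGA ATG CTT CGC TAA AAG TAT GAT CCA TGG GTC TGT TCA TTG AGT ATA ACA ATT GGA — ATG at 18, stop TAA at 27 → 12 nt.
Largest ORF found is 24 nucleotides < 27, so no.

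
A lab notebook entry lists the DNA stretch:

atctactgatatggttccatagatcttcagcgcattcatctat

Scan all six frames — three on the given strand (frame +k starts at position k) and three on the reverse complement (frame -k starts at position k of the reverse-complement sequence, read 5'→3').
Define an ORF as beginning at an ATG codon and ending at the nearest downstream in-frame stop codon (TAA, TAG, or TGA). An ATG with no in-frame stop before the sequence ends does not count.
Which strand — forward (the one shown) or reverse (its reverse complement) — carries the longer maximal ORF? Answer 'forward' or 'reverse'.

reverse

Reverse complement (5'→3'): ATAGATGAATGCGCTGAAGATCTATGGAACCATATCAGTAGAT
Frame +1: ATC TAC TGA TAT GGT TCC ATA GAT CTT CAG CGC ATT CAT CTA — no ATG→stop ORF.
Frame +2: TCT ACT GAT ATG GTT CCA TAG ATC TTC AGC GCA TTC ATC TAT — ATG at 11, stop TAG at 20 → 12 nt.
Frame +3: CTA CTG ATA TGG TTC CAT AGA TCT TCA GCG CAT TCA TCT — no ATG→stop ORF.
Frame -1: ATA GAT GAA TGC GCT GAA GAT CTA TGG AAC CAT ATC AGT AGA — no ATG→stop ORF.
Frame -2: TAG ATG AAT GCG CTG AAG ATC TAT GGA ACC ATA TCA GTA GAT — no ATG→stop ORF.
Frame -3: AGA TGA ATG CGC TGA AGA TCT ATG GAA CCA TAT CAG TAG — ATG at 9, stop TGA at 15 → 9 nt; ATG at 24, stop TAG at 39 → 18 nt.
Forward-strand max 12 nt; reverse-strand max 18 nt. The reverse strand has the longer ORF.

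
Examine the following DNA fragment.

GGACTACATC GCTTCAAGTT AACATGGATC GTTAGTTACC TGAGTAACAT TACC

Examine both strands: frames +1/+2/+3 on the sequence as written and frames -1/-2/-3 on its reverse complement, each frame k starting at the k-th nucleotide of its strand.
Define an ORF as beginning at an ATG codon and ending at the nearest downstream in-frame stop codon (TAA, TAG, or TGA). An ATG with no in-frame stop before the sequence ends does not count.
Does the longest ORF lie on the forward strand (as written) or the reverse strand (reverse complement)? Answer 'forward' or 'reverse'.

Reverse complement (5'→3'): GGTAATGTTACTCAGGTAACTAACGATCCATGTTAACTTGAAGCGATGTAGTCC
Frame +1: GGA CTA CAT CGC TTC AAG TTA ACA TGG ATC GTT AGT TAC CTG AGT AAC ATT ACC — no ATG→stop ORF.
Frame +2: GAC TAC ATC GCT TCA AGT TAA CAT GGA TCG TTA GTT ACC TGA GTA ACA TTA — no ATG→stop ORF.
Frame +3: ACT ACA TCG CTT CAA GTT AAC ATG GAT CGT TAG TTA CCT GAG TAA CAT TAC — ATG at 24, stop TAG at 33 → 12 nt.
Frame -1: GGT AAT GTT ACT CAG GTA ACT AAC GAT CCA TGT TAA CTT GAA GCG ATG TAG TCC — ATG at 46, stop TAG at 49 → 6 nt.
Frame -2: GTA ATG TTA CTC AGG TAA CTA ACG ATC CAT GTT AAC TTG AAG CGA TGT AGT — ATG at 5, stop TAA at 17 → 15 nt.
Frame -3: TAA TGT TAC TCA GGT AAC TAA CGA TCC ATG TTA ACT TGA AGC GAT GTA GTC — ATG at 30, stop TGA at 39 → 12 nt.
Forward-strand max 12 nt; reverse-strand max 15 nt. The reverse strand has the longer ORF.

reverse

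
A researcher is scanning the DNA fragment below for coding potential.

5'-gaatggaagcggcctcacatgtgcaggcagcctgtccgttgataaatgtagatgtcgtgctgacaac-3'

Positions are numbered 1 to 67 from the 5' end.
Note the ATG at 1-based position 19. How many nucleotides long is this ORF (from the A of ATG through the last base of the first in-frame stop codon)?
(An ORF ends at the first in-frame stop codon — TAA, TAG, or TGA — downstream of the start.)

24

Codons from position 19: ATG (19–21), TGC (22–24), AGG (25–27), CAG (28–30), CCT (31–33), GTC (34–36), CGT (37–39), TGA (40–42).
TGA is the first in-frame stop; ORF spans 19–42, 24 nucleotides.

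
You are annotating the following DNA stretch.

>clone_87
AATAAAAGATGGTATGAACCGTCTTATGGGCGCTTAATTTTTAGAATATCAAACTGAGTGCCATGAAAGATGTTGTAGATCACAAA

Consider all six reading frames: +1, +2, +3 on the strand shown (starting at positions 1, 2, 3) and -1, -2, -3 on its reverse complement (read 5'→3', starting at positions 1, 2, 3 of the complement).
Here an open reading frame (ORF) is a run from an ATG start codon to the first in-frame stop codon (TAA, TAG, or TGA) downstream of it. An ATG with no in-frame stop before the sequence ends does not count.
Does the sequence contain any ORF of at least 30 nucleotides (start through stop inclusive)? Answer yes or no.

Reverse complement (5'→3'): TTTGTGATCTACAACATCTTTCATGGCACTCAGTTTGATATTCTAAAAATTAAGCGCCCATAAGACGGTTCATACCATCTTTTATT
Frame +1: AAT AAA AGA TGG TAT GAA CCG TCT TAT GGG CGC TTA ATT TTT AGA ATA TCA AAC TGA GTG CCA TGA AAG ATG TTG TAG ATC ACA — ATG at 70, stop TAG at 76 → 9 nt.
Frame +2: ATA AAA GAT GGT ATG AAC CGT CTT ATG GGC GCT TAA TTT TTA GAA TAT CAA ACT GAG TGC CAT GAA AGA TGT TGT AGA TCA CAA — ATG at 14, stop TAA at 35 → 24 nt; ATG at 26, stop TAA at 35 → 12 nt.
Frame +3: TAA AAG ATG GTA TGA ACC GTC TTA TGG GCG CTT AAT TTT TAG AAT ATC AAA CTG AGT GCC ATG AAA GAT GTT GTA GAT CAC AAA — ATG at 9, stop TGA at 15 → 9 nt.
Frame -1: TTT GTG ATC TAC AAC ATC TTT CAT GGC ACT CAG TTT GAT ATT CTA AAA ATT AAG CGC CCA TAA GAC GGT TCA TAC CAT CTT TTA — no ATG→stop ORF.
Frame -2: TTG TGA TCT ACA ACA TCT TTC ATG GCA CTC AGT TTG ATA TTC TAA AAA TTA AGC GCC CAT AAG ACG GTT CAT ACC ATC TTT TAT — ATG at 23, stop TAA at 44 → 24 nt.
Frame -3: TGT GAT CTA CAA CAT CTT TCA TGG CAC TCA GTT TGA TAT TCT AAA AAT TAA GCG CCC ATA AGA CGG TTC ATA CCA TCT TTT ATT — no ATG→stop ORF.
Largest ORF found is 24 nucleotides < 30, so no.

no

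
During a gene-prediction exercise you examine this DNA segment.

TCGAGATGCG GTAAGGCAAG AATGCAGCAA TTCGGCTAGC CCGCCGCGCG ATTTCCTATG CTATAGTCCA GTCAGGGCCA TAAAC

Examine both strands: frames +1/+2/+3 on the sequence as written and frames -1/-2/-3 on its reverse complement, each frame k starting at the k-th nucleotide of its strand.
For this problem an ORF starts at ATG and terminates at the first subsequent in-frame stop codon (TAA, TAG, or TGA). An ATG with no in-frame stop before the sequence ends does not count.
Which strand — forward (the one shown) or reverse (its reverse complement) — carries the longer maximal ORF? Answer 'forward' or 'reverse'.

reverse

Reverse complement (5'→3'): GTTTATGGCCCTGACTGGACTATAGCATAGGAAATCGCGCGGCGGGCTAGCCGAATTGCTGCATTCTTGCCTTACCGCATCTCGA
Frame +1: TCG AGA TGC GGT AAG GCA AGA ATG CAG CAA TTC GGC TAG CCC GCC GCG CGA TTT CCT ATG CTA TAG TCC AGT CAG GGC CAT AAA — ATG at 22, stop TAG at 37 → 18 nt; ATG at 58, stop TAG at 64 → 9 nt.
Frame +2: CGA GAT GCG GTA AGG CAA GAA TGC AGC AAT TCG GCT AGC CCG CCG CGC GAT TTC CTA TGC TAT AGT CCA GTC AGG GCC ATA AAC — no ATG→stop ORF.
Frame +3: GAG ATG CGG TAA GGC AAG AAT GCA GCA ATT CGG CTA GCC CGC CGC GCG ATT TCC TAT GCT ATA GTC CAG TCA GGG CCA TAA — ATG at 6, stop TAA at 12 → 9 nt.
Frame -1: GTT TAT GGC CCT GAC TGG ACT ATA GCA TAG GAA ATC GCG CGG CGG GCT AGC CGA ATT GCT GCA TTC TTG CCT TAC CGC ATC TCG — no ATG→stop ORF.
Frame -2: TTT ATG GCC CTG ACT GGA CTA TAG CAT AGG AAA TCG CGC GGC GGG CTA GCC GAA TTG CTG CAT TCT TGC CTT ACC GCA TCT CGA — ATG at 5, stop TAG at 23 → 21 nt.
Frame -3: TTA TGG CCC TGA CTG GAC TAT AGC ATA GGA AAT CGC GCG GCG GGC TAG CCG AAT TGC TGC ATT CTT GCC TTA CCG CAT CTC — no ATG→stop ORF.
Forward-strand max 18 nt; reverse-strand max 21 nt. The reverse strand has the longer ORF.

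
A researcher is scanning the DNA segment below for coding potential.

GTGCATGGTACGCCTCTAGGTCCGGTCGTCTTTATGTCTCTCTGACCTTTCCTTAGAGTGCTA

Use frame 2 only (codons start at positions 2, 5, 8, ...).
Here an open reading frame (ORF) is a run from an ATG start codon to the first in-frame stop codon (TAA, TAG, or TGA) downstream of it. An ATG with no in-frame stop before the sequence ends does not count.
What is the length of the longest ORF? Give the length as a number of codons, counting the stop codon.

5

Frame 2: TGC ATG GTA CGC CTC TAG GTC CGG TCG TCT TTA TGT CTC TCT GAC CTT TCC TTA GAG TGC — ATG at 5, stop TAG at 17 → 15 nt.
Longest: frame 2, positions 5–19, 15 nt = 5 codons = 4 aa. → 5 codons.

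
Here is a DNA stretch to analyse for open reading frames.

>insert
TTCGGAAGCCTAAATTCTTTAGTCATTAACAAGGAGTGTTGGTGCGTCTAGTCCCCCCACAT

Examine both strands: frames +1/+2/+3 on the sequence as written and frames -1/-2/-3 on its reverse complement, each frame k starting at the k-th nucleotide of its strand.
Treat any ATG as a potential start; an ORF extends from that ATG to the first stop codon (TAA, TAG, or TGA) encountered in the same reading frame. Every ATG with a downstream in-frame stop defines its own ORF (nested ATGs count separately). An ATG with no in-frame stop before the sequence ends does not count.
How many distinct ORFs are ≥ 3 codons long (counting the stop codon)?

1

Reverse complement (5'→3'): ATGTGGGGGGACTAGACGCACCAACACTCCTTGTTAATGACTAAAGAATTTAGGCTTCCGAA
Frame +1: TTC GGA AGC CTA AAT TCT TTA GTC ATT AAC AAG GAG TGT TGG TGC GTC TAG TCC CCC CAC — no ATG→stop ORF.
Frame +2: TCG GAA GCC TAA ATT CTT TAG TCA TTA ACA AGG AGT GTT GGT GCG TCT AGT CCC CCC ACA — no ATG→stop ORF.
Frame +3: CGG AAG CCT AAA TTC TTT AGT CAT TAA CAA GGA GTG TTG GTG CGT CTA GTC CCC CCA CAT — no ATG→stop ORF.
Frame -1: ATG TGG GGG GAC TAG ACG CAC CAA CAC TCC TTG TTA ATG ACT AAA GAA TTT AGG CTT CCG — ATG at 1, stop TAG at 13 → 15 nt.
Frame -2: TGT GGG GGG ACT AGA CGC ACC AAC ACT CCT TGT TAA TGA CTA AAG AAT TTA GGC TTC CGA — no ATG→stop ORF.
Frame -3: GTG GGG GGA CTA GAC GCA CCA ACA CTC CTT GTT AAT GAC TAA AGA ATT TAG GCT TCC GAA — no ATG→stop ORF.
ORFs ≥ 3 codons: frame -1 1–15 (5 codons). Count = 1.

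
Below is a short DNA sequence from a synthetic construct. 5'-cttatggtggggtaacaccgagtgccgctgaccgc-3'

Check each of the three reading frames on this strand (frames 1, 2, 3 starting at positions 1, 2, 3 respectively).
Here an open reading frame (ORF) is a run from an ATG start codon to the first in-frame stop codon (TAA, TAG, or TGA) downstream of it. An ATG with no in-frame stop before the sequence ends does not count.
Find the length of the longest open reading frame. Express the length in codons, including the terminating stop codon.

Frame 1: CTT ATG GTG GGG TAA CAC CGA GTG CCG CTG ACC — ATG at 4, stop TAA at 13 → 12 nt.
Frame 2: TTA TGG TGG GGT AAC ACC GAG TGC CGC TGA CCG — no ATG→stop ORF.
Frame 3: TAT GGT GGG GTA ACA CCG AGT GCC GCT GAC CGC — no ATG→stop ORF.
Longest: frame 1, positions 4–15, 12 nt = 4 codons = 3 aa. → 4 codons.

4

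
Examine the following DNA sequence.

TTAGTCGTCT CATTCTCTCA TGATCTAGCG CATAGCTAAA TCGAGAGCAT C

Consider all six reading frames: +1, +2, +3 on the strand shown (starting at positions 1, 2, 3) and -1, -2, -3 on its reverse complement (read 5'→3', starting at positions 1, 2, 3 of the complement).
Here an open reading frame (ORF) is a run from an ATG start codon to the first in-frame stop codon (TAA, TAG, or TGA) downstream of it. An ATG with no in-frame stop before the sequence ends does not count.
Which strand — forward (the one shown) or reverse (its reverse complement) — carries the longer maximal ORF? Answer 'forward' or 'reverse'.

reverse

Reverse complement (5'→3'): GATGCTCTCGATTTAGCTATGCGCTAGATCATGAGAGAATGAGACGACTAA
Frame +1: TTA GTC GTC TCA TTC TCT CAT GAT CTA GCG CAT AGC TAA ATC GAG AGC ATC — no ATG→stop ORF.
Frame +2: TAG TCG TCT CAT TCT CTC ATG ATC TAG CGC ATA GCT AAA TCG AGA GCA — ATG at 20, stop TAG at 26 → 9 nt.
Frame +3: AGT CGT CTC ATT CTC TCA TGA TCT AGC GCA TAG CTA AAT CGA GAG CAT — no ATG→stop ORF.
Frame -1: GAT GCT CTC GAT TTA GCT ATG CGC TAG ATC ATG AGA GAA TGA GAC GAC TAA — ATG at 19, stop TAG at 25 → 9 nt; ATG at 31, stop TGA at 40 → 12 nt.
Frame -2: ATG CTC TCG ATT TAG CTA TGC GCT AGA TCA TGA GAG AAT GAG ACG ACT — ATG at 2, stop TAG at 14 → 15 nt.
Frame -3: TGC TCT CGA TTT AGC TAT GCG CTA GAT CAT GAG AGA ATG AGA CGA CTA — no ATG→stop ORF.
Forward-strand max 9 nt; reverse-strand max 15 nt. The reverse strand has the longer ORF.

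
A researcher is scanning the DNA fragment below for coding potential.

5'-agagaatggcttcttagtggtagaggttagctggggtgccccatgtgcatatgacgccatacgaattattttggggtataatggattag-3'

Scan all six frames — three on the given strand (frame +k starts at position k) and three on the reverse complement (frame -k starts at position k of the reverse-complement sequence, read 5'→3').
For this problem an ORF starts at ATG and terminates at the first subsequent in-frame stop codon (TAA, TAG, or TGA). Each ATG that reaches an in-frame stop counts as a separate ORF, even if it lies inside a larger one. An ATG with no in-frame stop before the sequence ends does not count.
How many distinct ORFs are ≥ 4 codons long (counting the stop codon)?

5

Reverse complement (5'→3'): CTAATCCATTATACCCCAAAATAATTCGTATGGCGTCATATGCACATGGGGCACCCCAGCTAACCTCTACCACTAAGAAGCCATTCTCT
Frame +1: AGA GAA TGG CTT CTT AGT GGT AGA GGT TAG CTG GGG TGC CCC ATG TGC ATA TGA CGC CAT ACG AAT TAT TTT GGG GTA TAA TGG ATT — ATG at 43, stop TGA at 52 → 12 nt.
Frame +2: GAG AAT GGC TTC TTA GTG GTA GAG GTT AGC TGG GGT GCC CCA TGT GCA TAT GAC GCC ATA CGA ATT ATT TTG GGG TAT AAT GGA TTA — no ATG→stop ORF.
Frame +3: AGA ATG GCT TCT TAG TGG TAG AGG TTA GCT GGG GTG CCC CAT GTG CAT ATG ACG CCA TAC GAA TTA TTT TGG GGT ATA ATG GAT TAG — ATG at 6, stop TAG at 15 → 12 nt; ATG at 51, stop TAG at 87 → 39 nt; ATG at 81, stop TAG at 87 → 9 nt.
Frame -1: CTA ATC CAT TAT ACC CCA AAA TAA TTC GTA TGG CGT CAT ATG CAC ATG GGG CAC CCC AGC TAA CCT CTA CCA CTA AGA AGC CAT TCT — ATG at 40, stop TAA at 61 → 24 nt; ATG at 46, stop TAA at 61 → 18 nt.
Frame -2: TAA TCC ATT ATA CCC CAA AAT AAT TCG TAT GGC GTC ATA TGC ACA TGG GGC ACC CCA GCT AAC CTC TAC CAC TAA GAA GCC ATT CTC — no ATG→stop ORF.
Frame -3: AAT CCA TTA TAC CCC AAA ATA ATT CGT ATG GCG TCA TAT GCA CAT GGG GCA CCC CAG CTA ACC TCT ACC ACT AAG AAG CCA TTC TCT — no ATG→stop ORF.
ORFs ≥ 4 codons: frame +1 43–54 (4 codons), frame +3 6–17 (4 codons), frame +3 51–89 (13 codons), frame -1 40–63 (8 codons), frame -1 46–63 (6 codons). Count = 5.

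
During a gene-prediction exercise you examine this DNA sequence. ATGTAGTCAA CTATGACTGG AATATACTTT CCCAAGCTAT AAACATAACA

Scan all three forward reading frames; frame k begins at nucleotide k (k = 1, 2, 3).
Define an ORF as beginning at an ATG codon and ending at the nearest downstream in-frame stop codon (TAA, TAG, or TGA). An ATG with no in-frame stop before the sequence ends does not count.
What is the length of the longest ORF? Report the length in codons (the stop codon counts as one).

10

Frame 1: ATG TAG TCA ACT ATG ACT GGA ATA TAC TTT CCC AAG CTA TAA ACA TAA — ATG at 1, stop TAG at 4 → 6 nt; ATG at 13, stop TAA at 40 → 30 nt.
Frame 2: TGT AGT CAA CTA TGA CTG GAA TAT ACT TTC CCA AGC TAT AAA CAT AAC — no ATG→stop ORF.
Frame 3: GTA GTC AAC TAT GAC TGG AAT ATA CTT TCC CAA GCT ATA AAC ATA ACA — no ATG→stop ORF.
Longest: frame 1, positions 13–42, 30 nt = 10 codons = 9 aa. → 10 codons.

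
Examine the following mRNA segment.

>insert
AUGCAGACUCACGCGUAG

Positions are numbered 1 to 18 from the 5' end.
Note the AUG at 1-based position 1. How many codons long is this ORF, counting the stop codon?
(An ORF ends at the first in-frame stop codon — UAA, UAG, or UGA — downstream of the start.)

Codons from position 1: AUG (1–3), CAG (4–6), ACU (7–9), CAC (10–12), GCG (13–15), UAG (16–18).
UAG is the first in-frame stop; that's 6 codons including the stop.

6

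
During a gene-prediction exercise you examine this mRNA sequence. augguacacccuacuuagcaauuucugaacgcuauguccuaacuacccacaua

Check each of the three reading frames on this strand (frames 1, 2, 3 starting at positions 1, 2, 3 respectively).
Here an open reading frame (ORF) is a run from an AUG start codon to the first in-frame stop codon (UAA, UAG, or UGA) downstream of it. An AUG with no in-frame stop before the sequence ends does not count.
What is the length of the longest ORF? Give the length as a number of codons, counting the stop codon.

Frame 1: AUG GUA CAC CCU ACU UAG CAA UUU CUG AAC GCU AUG UCC UAA CUA CCC ACA — AUG at 1, stop UAG at 16 → 18 nt; AUG at 34, stop UAA at 40 → 9 nt.
Frame 2: UGG UAC ACC CUA CUU AGC AAU UUC UGA ACG CUA UGU CCU AAC UAC CCA CAU — no AUG→stop ORF.
Frame 3: GGU ACA CCC UAC UUA GCA AUU UCU GAA CGC UAU GUC CUA ACU ACC CAC AUA — no AUG→stop ORF.
Longest: frame 1, positions 1–18, 18 nt = 6 codons = 5 aa. → 6 codons.

6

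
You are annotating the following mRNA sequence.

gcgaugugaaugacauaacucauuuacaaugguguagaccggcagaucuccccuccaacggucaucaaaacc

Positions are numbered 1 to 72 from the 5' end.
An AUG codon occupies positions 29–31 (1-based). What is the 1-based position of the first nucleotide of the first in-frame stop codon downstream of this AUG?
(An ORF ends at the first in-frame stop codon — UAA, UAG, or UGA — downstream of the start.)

Codons from position 29: AUG (29–31), GUG (32–34), UAG (35–37).
UAG is a stop codon; it begins at position 35.

35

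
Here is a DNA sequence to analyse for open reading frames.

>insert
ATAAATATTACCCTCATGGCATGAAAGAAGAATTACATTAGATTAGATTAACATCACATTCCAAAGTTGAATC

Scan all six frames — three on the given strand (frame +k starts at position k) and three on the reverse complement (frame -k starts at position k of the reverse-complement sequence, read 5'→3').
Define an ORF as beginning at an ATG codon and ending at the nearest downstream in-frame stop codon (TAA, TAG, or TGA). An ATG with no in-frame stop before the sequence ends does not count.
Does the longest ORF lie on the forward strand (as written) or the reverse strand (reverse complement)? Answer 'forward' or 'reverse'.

forward

Reverse complement (5'→3'): GATTCAACTTTGGAATGTGATGTTAATCTAATCTAATGTAATTCTTCTTTCATGCCATGAGGGTAATATTTAT
Frame +1: ATA AAT ATT ACC CTC ATG GCA TGA AAG AAG AAT TAC ATT AGA TTA GAT TAA CAT CAC ATT CCA AAG TTG AAT — ATG at 16, stop TGA at 22 → 9 nt.
Frame +2: TAA ATA TTA CCC TCA TGG CAT GAA AGA AGA ATT ACA TTA GAT TAG ATT AAC ATC ACA TTC CAA AGT TGA ATC — no ATG→stop ORF.
Frame +3: AAA TAT TAC CCT CAT GGC ATG AAA GAA GAA TTA CAT TAG ATT AGA TTA ACA TCA CAT TCC AAA GTT GAA — ATG at 21, stop TAG at 39 → 21 nt.
Frame -1: GAT TCA ACT TTG GAA TGT GAT GTT AAT CTA ATC TAA TGT AAT TCT TCT TTC ATG CCA TGA GGG TAA TAT TTA — ATG at 52, stop TGA at 58 → 9 nt.
Frame -2: ATT CAA CTT TGG AAT GTG ATG TTA ATC TAA TCT AAT GTA ATT CTT CTT TCA TGC CAT GAG GGT AAT ATT TAT — ATG at 20, stop TAA at 29 → 12 nt.
Frame -3: TTC AAC TTT GGA ATG TGA TGT TAA TCT AAT CTA ATG TAA TTC TTC TTT CAT GCC ATG AGG GTA ATA TTT — ATG at 15, stop TGA at 18 → 6 nt; ATG at 36, stop TAA at 39 → 6 nt.
Forward-strand max 21 nt; reverse-strand max 12 nt. The forward strand has the longer ORF.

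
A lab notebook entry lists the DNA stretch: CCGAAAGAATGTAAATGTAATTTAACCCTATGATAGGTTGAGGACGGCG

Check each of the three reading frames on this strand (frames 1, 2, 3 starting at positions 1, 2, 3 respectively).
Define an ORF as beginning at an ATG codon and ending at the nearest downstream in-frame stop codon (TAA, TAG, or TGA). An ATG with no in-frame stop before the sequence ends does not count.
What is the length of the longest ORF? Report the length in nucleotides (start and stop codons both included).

12

Frame 1: CCG AAA GAA TGT AAA TGT AAT TTA ACC CTA TGA TAG GTT GAG GAC GGC — no ATG→stop ORF.
Frame 2: CGA AAG AAT GTA AAT GTA ATT TAA CCC TAT GAT AGG TTG AGG ACG GCG — no ATG→stop ORF.
Frame 3: GAA AGA ATG TAA ATG TAA TTT AAC CCT ATG ATA GGT TGA GGA CGG — ATG at 9, stop TAA at 12 → 6 nt; ATG at 15, stop TAA at 18 → 6 nt; ATG at 30, stop TGA at 39 → 12 nt.
Longest: frame 3, positions 30–41, 12 nt = 4 codons = 3 aa. → 12 nucleotides.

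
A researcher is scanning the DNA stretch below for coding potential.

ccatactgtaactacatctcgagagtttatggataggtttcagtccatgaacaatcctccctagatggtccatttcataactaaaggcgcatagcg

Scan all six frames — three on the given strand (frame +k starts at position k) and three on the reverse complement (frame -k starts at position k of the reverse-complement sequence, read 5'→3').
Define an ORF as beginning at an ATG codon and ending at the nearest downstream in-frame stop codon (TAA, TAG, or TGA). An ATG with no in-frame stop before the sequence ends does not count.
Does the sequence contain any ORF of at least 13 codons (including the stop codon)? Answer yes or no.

Reverse complement (5'→3'): CGCTATGCGCCTTTAGTTATGAAATGGACCATCTAGGGAGGATTGTTCATGGACTGAAACCTATCCATAAACTCTCGAGATGTAGTTACAGTATGG
Frame +1: CCA TAC TGT AAC TAC ATC TCG AGA GTT TAT GGA TAG GTT TCA GTC CAT GAA CAA TCC TCC CTA GAT GGT CCA TTT CAT AAC TAA AGG CGC ATA GCG — no ATG→stop ORF.
Frame +2: CAT ACT GTA ACT ACA TCT CGA GAG TTT ATG GAT AGG TTT CAG TCC ATG AAC AAT CCT CCC TAG ATG GTC CAT TTC ATA ACT AAA GGC GCA TAG — ATG at 29, stop TAG at 62 → 36 nt; ATG at 47, stop TAG at 62 → 18 nt; ATG at 65, stop TAG at 92 → 30 nt.
Frame +3: ATA CTG TAA CTA CAT CTC GAG AGT TTA TGG ATA GGT TTC AGT CCA TGA ACA ATC CTC CCT AGA TGG TCC ATT TCA TAA CTA AAG GCG CAT AGC — no ATG→stop ORF.
Frame -1: CGC TAT GCG CCT TTA GTT ATG AAA TGG ACC ATC TAG GGA GGA TTG TTC ATG GAC TGA AAC CTA TCC ATA AAC TCT CGA GAT GTA GTT ACA GTA TGG — ATG at 19, stop TAG at 34 → 18 nt; ATG at 49, stop TGA at 55 → 9 nt.
Frame -2: GCT ATG CGC CTT TAG TTA TGA AAT GGA CCA TCT AGG GAG GAT TGT TCA TGG ACT GAA ACC TAT CCA TAA ACT CTC GAG ATG TAG TTA CAG TAT — ATG at 5, stop TAG at 14 → 12 nt; ATG at 80, stop TAG at 83 → 6 nt.
Frame -3: CTA TGC GCC TTT AGT TAT GAA ATG GAC CAT CTA GGG AGG ATT GTT CAT GGA CTG AAA CCT ATC CAT AAA CTC TCG AGA TGT AGT TAC AGT ATG — no ATG→stop ORF.
Largest ORF found is 12 codons < 13, so no.

no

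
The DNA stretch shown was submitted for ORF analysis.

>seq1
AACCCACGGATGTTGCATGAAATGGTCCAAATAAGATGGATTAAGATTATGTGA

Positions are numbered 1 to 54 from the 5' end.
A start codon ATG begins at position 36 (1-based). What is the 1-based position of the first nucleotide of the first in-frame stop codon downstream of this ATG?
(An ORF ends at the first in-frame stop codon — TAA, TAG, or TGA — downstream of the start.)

Codons from position 36: ATG (36–38), GAT (39–41), TAA (42–44).
TAA is a stop codon; it begins at position 42.

42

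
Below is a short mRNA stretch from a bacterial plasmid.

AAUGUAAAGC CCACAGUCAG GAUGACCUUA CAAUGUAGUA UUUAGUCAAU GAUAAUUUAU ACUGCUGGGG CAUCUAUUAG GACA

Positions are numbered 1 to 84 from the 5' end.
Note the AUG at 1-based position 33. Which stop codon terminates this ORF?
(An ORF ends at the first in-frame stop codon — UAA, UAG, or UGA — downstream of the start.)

Codons from position 33: AUG (33–35), UAG (36–38).
The first in-frame stop codon is UAG.

UAG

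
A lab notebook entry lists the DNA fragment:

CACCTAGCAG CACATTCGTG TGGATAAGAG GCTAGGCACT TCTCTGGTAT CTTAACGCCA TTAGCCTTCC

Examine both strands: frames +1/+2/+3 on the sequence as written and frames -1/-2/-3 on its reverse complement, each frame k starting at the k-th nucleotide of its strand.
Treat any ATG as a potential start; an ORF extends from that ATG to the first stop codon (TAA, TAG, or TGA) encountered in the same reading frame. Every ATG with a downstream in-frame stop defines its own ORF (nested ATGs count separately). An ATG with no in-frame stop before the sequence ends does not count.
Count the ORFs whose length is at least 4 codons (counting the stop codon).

2

Reverse complement (5'→3'): GGAAGGCTAATGGCGTTAAGATACCAGAGAAGTGCCTAGCCTCTTATCCACACGAATGTGCTGCTAGGTG
Frame +1: CAC CTA GCA GCA CAT TCG TGT GGA TAA GAG GCT AGG CAC TTC TCT GGT ATC TTA ACG CCA TTA GCC TTC — no ATG→stop ORF.
Frame +2: ACC TAG CAG CAC ATT CGT GTG GAT AAG AGG CTA GGC ACT TCT CTG GTA TCT TAA CGC CAT TAG CCT TCC — no ATG→stop ORF.
Frame +3: CCT AGC AGC ACA TTC GTG TGG ATA AGA GGC TAG GCA CTT CTC TGG TAT CTT AAC GCC ATT AGC CTT — no ATG→stop ORF.
Frame -1: GGA AGG CTA ATG GCG TTA AGA TAC CAG AGA AGT GCC TAG CCT CTT ATC CAC ACG AAT GTG CTG CTA GGT — ATG at 10, stop TAG at 37 → 30 nt.
Frame -2: GAA GGC TAA TGG CGT TAA GAT ACC AGA GAA GTG CCT AGC CTC TTA TCC ACA CGA ATG TGC TGC TAG GTG — ATG at 56, stop TAG at 65 → 12 nt.
Frame -3: AAG GCT AAT GGC GTT AAG ATA CCA GAG AAG TGC CTA GCC TCT TAT CCA CAC GAA TGT GCT GCT AGG — no ATG→stop ORF.
ORFs ≥ 4 codons: frame -1 10–39 (10 codons), frame -2 56–67 (4 codons). Count = 2.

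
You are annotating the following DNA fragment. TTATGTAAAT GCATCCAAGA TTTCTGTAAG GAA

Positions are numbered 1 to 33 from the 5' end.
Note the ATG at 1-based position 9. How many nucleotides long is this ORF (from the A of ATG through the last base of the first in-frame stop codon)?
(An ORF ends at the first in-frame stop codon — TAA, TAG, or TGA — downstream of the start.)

21

Codons from position 9: ATG (9–11), CAT (12–14), CCA (15–17), AGA (18–20), TTT (21–23), CTG (24–26), TAA (27–29).
TAA is the first in-frame stop; ORF spans 9–29, 21 nucleotides.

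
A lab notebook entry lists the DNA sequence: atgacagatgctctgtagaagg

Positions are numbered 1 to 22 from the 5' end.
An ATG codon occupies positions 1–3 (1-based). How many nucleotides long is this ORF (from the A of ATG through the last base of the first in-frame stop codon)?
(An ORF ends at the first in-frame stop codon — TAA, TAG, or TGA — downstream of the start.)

Codons from position 1: ATG (1–3), ACA (4–6), GAT (7–9), GCT (10–12), CTG (13–15), TAG (16–18).
TAG is the first in-frame stop; ORF spans 1–18, 18 nucleotides.

18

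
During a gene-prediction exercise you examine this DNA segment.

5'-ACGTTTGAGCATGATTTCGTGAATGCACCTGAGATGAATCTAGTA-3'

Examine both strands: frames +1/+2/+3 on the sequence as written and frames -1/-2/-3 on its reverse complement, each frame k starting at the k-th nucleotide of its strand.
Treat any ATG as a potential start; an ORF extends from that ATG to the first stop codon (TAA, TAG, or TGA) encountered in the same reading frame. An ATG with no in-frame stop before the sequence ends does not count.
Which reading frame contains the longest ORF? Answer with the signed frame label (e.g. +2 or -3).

Reverse complement (5'→3'): TACTAGATTCATCTCAGGTGCATTCACGAAATCATGCTCAAACGT
Frame +1: ACG TTT GAG CAT GAT TTC GTG AAT GCA CCT GAG ATG AAT CTA GTA — no ATG→stop ORF.
Frame +2: CGT TTG AGC ATG ATT TCG TGA ATG CAC CTG AGA TGA ATC TAG — ATG at 11, stop TGA at 20 → 12 nt; ATG at 23, stop TGA at 35 → 15 nt.
Frame +3: GTT TGA GCA TGA TTT CGT GAA TGC ACC TGA GAT GAA TCT AGT — no ATG→stop ORF.
Frame -1: TAC TAG ATT CAT CTC AGG TGC ATT CAC GAA ATC ATG CTC AAA CGT — no ATG→stop ORF.
Frame -2: ACT AGA TTC ATC TCA GGT GCA TTC ACG AAA TCA TGC TCA AAC — no ATG→stop ORF.
Frame -3: CTA GAT TCA TCT CAG GTG CAT TCA CGA AAT CAT GCT CAA ACG — no ATG→stop ORF.
Longest ORF is 15 nt in frame +2 (positions 23–37).

+2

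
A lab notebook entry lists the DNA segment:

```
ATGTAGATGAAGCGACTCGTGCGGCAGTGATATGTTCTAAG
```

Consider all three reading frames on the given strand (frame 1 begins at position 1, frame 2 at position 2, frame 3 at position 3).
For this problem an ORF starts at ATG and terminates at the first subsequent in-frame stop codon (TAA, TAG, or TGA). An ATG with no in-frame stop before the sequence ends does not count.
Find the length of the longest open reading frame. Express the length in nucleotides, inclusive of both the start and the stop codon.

24

Frame 1: ATG TAG ATG AAG CGA CTC GTG CGG CAG TGA TAT GTT CTA — ATG at 1, stop TAG at 4 → 6 nt; ATG at 7, stop TGA at 28 → 24 nt.
Frame 2: TGT AGA TGA AGC GAC TCG TGC GGC AGT GAT ATG TTC TAA — ATG at 32, stop TAA at 38 → 9 nt.
Frame 3: GTA GAT GAA GCG ACT CGT GCG GCA GTG ATA TGT TCT AAG — no ATG→stop ORF.
Longest: frame 1, positions 7–30, 24 nt = 8 codons = 7 aa. → 24 nucleotides.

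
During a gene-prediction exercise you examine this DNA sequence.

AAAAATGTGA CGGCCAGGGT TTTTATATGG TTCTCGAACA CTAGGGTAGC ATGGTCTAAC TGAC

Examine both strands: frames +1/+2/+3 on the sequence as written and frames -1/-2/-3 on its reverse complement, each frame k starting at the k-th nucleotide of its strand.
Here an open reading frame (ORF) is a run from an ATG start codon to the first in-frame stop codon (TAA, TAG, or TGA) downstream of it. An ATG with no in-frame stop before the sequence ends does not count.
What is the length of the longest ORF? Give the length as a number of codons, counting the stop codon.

6

Reverse complement (5'→3'): GTCAGTTAGACCATGCTACCCTAGTGTTCGAGAACCATATAAAAACCCTGGCCGTCACATTTTT
Frame +1: AAA AAT GTG ACG GCC AGG GTT TTT ATA TGG TTC TCG AAC ACT AGG GTA GCA TGG TCT AAC TGA — no ATG→stop ORF.
Frame +2: AAA ATG TGA CGG CCA GGG TTT TTA TAT GGT TCT CGA ACA CTA GGG TAG CAT GGT CTA ACT GAC — ATG at 5, stop TGA at 8 → 6 nt.
Frame +3: AAA TGT GAC GGC CAG GGT TTT TAT ATG GTT CTC GAA CAC TAG GGT AGC ATG GTC TAA CTG — ATG at 27, stop TAG at 42 → 18 nt; ATG at 51, stop TAA at 57 → 9 nt.
Frame -1: GTC AGT TAG ACC ATG CTA CCC TAG TGT TCG AGA ACC ATA TAA AAA CCC TGG CCG TCA CAT TTT — ATG at 13, stop TAG at 22 → 12 nt.
Frame -2: TCA GTT AGA CCA TGC TAC CCT AGT GTT CGA GAA CCA TAT AAA AAC CCT GGC CGT CAC ATT TTT — no ATG→stop ORF.
Frame -3: CAG TTA GAC CAT GCT ACC CTA GTG TTC GAG AAC CAT ATA AAA ACC CTG GCC GTC ACA TTT — no ATG→stop ORF.
Longest: frame +3, positions 27–44, 18 nt = 6 codons = 5 aa. → 6 codons.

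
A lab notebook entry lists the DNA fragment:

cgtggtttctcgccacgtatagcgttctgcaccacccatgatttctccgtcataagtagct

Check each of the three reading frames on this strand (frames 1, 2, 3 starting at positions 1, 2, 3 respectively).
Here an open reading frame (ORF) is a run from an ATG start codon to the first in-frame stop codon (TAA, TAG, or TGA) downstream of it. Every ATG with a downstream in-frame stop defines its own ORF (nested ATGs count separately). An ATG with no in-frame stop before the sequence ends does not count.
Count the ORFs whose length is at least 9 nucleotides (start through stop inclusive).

1

Frame 1: CGT GGT TTC TCG CCA CGT ATA GCG TTC TGC ACC ACC CAT GAT TTC TCC GTC ATA AGT AGC — no ATG→stop ORF.
Frame 2: GTG GTT TCT CGC CAC GTA TAG CGT TCT GCA CCA CCC ATG ATT TCT CCG TCA TAA GTA GCT — ATG at 38, stop TAA at 53 → 18 nt.
Frame 3: TGG TTT CTC GCC ACG TAT AGC GTT CTG CAC CAC CCA TGA TTT CTC CGT CAT AAG TAG — no ATG→stop ORF.
ORFs ≥ 9 nucleotides: frame 2 38–55 (18 nucleotides). Count = 1.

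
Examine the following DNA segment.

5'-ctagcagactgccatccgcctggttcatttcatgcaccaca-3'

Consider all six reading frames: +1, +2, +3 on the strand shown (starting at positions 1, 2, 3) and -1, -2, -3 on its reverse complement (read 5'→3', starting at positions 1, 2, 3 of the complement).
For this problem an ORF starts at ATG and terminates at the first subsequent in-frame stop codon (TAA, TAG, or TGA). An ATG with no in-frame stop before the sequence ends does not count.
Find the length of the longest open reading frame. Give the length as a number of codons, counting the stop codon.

Reverse complement (5'→3'): TGTGGTGCATGAAATGAACCAGGCGGATGGCAGTCTGCTAG
Frame +1: CTA GCA GAC TGC CAT CCG CCT GGT TCA TTT CAT GCA CCA — no ATG→stop ORF.
Frame +2: TAG CAG ACT GCC ATC CGC CTG GTT CAT TTC ATG CAC CAC — no ATG→stop ORF.
Frame +3: AGC AGA CTG CCA TCC GCC TGG TTC ATT TCA TGC ACC ACA — no ATG→stop ORF.
Frame -1: TGT GGT GCA TGA AAT GAA CCA GGC GGA TGG CAG TCT GCT — no ATG→stop ORF.
Frame -2: GTG GTG CAT GAA ATG AAC CAG GCG GAT GGC AGT CTG CTA — no ATG→stop ORF.
Frame -3: TGG TGC ATG AAA TGA ACC AGG CGG ATG GCA GTC TGC TAG — ATG at 9, stop TGA at 15 → 9 nt; ATG at 27, stop TAG at 39 → 15 nt.
Longest: frame -3, positions 27–41, 15 nt = 5 codons = 4 aa. → 5 codons.

5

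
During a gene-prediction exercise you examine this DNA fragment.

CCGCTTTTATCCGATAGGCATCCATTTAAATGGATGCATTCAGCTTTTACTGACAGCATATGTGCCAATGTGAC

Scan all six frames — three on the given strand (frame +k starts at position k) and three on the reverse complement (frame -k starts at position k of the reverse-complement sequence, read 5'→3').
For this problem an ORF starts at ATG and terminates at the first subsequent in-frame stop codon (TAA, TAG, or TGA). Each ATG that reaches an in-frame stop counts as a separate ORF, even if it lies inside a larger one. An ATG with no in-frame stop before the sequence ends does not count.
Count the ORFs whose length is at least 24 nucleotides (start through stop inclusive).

Reverse complement (5'→3'): GTCACATTGGCACATATGCTGTCAGTAAAAGCTGAATGCATCCATTTAAATGGATGCCTATCGGATAAAAGCGG
Frame +1: CCG CTT TTA TCC GAT AGG CAT CCA TTT AAA TGG ATG CAT TCA GCT TTT ACT GAC AGC ATA TGT GCC AAT GTG — no ATG→stop ORF.
Frame +2: CGC TTT TAT CCG ATA GGC ATC CAT TTA AAT GGA TGC ATT CAG CTT TTA CTG ACA GCA TAT GTG CCA ATG TGA — ATG at 68, stop TGA at 71 → 6 nt.
Frame +3: GCT TTT ATC CGA TAG GCA TCC ATT TAA ATG GAT GCA TTC AGC TTT TAC TGA CAG CAT ATG TGC CAA TGT GAC — ATG at 30, stop TGA at 51 → 24 nt.
Frame -1: GTC ACA TTG GCA CAT ATG CTG TCA GTA AAA GCT GAA TGC ATC CAT TTA AAT GGA TGC CTA TCG GAT AAA AGC — no ATG→stop ORF.
Frame -2: TCA CAT TGG CAC ATA TGC TGT CAG TAA AAG CTG AAT GCA TCC ATT TAA ATG GAT GCC TAT CGG ATA AAA GCG — no ATG→stop ORF.
Frame -3: CAC ATT GGC ACA TAT GCT GTC AGT AAA AGC TGA ATG CAT CCA TTT AAA TGG ATG CCT ATC GGA TAA AAG CGG — ATG at 36, stop TAA at 66 → 33 nt; ATG at 54, stop TAA at 66 → 15 nt.
ORFs ≥ 24 nucleotides: frame +3 30–53 (24 nucleotides), frame -3 36–68 (33 nucleotides). Count = 2.

2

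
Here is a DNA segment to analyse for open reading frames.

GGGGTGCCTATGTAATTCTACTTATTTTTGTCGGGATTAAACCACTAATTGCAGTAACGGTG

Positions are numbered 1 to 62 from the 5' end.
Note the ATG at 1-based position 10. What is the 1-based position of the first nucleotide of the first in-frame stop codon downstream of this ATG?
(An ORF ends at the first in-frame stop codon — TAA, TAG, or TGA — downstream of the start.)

13

Codons from position 10: ATG (10–12), TAA (13–15).
TAA is a stop codon; it begins at position 13.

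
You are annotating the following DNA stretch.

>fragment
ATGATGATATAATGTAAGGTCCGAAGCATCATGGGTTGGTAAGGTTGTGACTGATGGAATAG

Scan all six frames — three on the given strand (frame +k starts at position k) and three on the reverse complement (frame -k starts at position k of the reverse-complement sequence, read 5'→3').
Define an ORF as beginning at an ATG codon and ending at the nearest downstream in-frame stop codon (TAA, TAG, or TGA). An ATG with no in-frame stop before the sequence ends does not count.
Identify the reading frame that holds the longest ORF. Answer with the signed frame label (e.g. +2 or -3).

+1

Reverse complement (5'→3'): CTATTCCATCAGTCACAACCTTACCAACCCATGATGCTTCGGACCTTACATTATATCATCAT
Frame +1: ATG ATG ATA TAA TGT AAG GTC CGA AGC ATC ATG GGT TGG TAA GGT TGT GAC TGA TGG AAT — ATG at 1, stop TAA at 10 → 12 nt; ATG at 4, stop TAA at 10 → 9 nt; ATG at 31, stop TAA at 40 → 12 nt.
Frame +2: TGA TGA TAT AAT GTA AGG TCC GAA GCA TCA TGG GTT GGT AAG GTT GTG ACT GAT GGA ATA — no ATG→stop ORF.
Frame +3: GAT GAT ATA ATG TAA GGT CCG AAG CAT CAT GGG TTG GTA AGG TTG TGA CTG ATG GAA TAG — ATG at 12, stop TAA at 15 → 6 nt; ATG at 54, stop TAG at 60 → 9 nt.
Frame -1: CTA TTC CAT CAG TCA CAA CCT TAC CAA CCC ATG ATG CTT CGG ACC TTA CAT TAT ATC ATC — no ATG→stop ORF.
Frame -2: TAT TCC ATC AGT CAC AAC CTT ACC AAC CCA TGA TGC TTC GGA CCT TAC ATT ATA TCA TCA — no ATG→stop ORF.
Frame -3: ATT CCA TCA GTC ACA ACC TTA CCA ACC CAT GAT GCT TCG GAC CTT ACA TTA TAT CAT CAT — no ATG→stop ORF.
Longest ORF is 12 nt in frame +1 (positions 1–12).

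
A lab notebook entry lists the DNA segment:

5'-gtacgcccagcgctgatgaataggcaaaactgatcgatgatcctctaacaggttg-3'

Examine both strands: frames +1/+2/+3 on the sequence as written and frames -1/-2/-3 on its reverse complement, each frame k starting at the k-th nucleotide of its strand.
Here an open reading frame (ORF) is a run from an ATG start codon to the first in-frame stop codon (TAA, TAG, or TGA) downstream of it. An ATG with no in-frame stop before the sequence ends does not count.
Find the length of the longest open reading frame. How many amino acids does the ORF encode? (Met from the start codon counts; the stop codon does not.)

Reverse complement (5'→3'): CAACCTGTTAGAGGATCATCGATCAGTTTTGCCTATTCATCAGCGCTGGGCGTAC
Frame +1: GTA CGC CCA GCG CTG ATG AAT AGG CAA AAC TGA TCG ATG ATC CTC TAA CAG GTT — ATG at 16, stop TGA at 31 → 18 nt; ATG at 37, stop TAA at 46 → 12 nt.
Frame +2: TAC GCC CAG CGC TGA TGA ATA GGC AAA ACT GAT CGA TGA TCC TCT AAC AGG TTG — no ATG→stop ORF.
Frame +3: ACG CCC AGC GCT GAT GAA TAG GCA AAA CTG ATC GAT GAT CCT CTA ACA GGT — no ATG→stop ORF.
Frame -1: CAA CCT GTT AGA GGA TCA TCG ATC AGT TTT GCC TAT TCA TCA GCG CTG GGC GTA — no ATG→stop ORF.
Frame -2: AAC CTG TTA GAG GAT CAT CGA TCA GTT TTG CCT ATT CAT CAG CGC TGG GCG TAC — no ATG→stop ORF.
Frame -3: ACC TGT TAG AGG ATC ATC GAT CAG TTT TGC CTA TTC ATC AGC GCT GGG CGT — no ATG→stop ORF.
Longest: frame +1, positions 16–33, 18 nt = 6 codons = 5 aa. → 5 amino acids.

5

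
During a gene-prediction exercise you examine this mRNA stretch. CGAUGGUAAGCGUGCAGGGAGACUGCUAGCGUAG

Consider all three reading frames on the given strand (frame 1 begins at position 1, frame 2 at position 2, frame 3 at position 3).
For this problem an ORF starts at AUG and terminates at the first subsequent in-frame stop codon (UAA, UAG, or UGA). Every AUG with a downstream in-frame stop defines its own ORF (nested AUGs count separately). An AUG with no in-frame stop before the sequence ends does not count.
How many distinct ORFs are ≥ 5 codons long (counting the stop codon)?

1

Frame 1: CGA UGG UAA GCG UGC AGG GAG ACU GCU AGC GUA — no AUG→stop ORF.
Frame 2: GAU GGU AAG CGU GCA GGG AGA CUG CUA GCG UAG — no AUG→stop ORF.
Frame 3: AUG GUA AGC GUG CAG GGA GAC UGC UAG CGU — AUG at 3, stop UAG at 27 → 27 nt.
ORFs ≥ 5 codons: frame 3 3–29 (9 codons). Count = 1.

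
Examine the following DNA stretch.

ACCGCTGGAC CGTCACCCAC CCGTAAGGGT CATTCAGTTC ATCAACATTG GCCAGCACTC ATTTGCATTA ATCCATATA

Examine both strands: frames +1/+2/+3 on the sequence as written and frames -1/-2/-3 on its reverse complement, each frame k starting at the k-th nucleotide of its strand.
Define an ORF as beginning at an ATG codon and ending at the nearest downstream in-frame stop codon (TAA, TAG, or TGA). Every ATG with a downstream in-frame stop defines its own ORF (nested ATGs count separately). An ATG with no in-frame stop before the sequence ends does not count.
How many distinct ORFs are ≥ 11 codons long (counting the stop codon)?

0

Reverse complement (5'→3'): TATATGGATTAATGCAAATGAGTGCTGGCCAATGTTGATGAACTGAATGACCCTTACGGGTGGGTGACGGTCCAGCGGT
Frame +1: ACC GCT GGA CCG TCA CCC ACC CGT AAG GGT CAT TCA GTT CAT CAA CAT TGG CCA GCA CTC ATT TGC ATT AAT CCA TAT — no ATG→stop ORF.
Frame +2: CCG CTG GAC CGT CAC CCA CCC GTA AGG GTC ATT CAG TTC ATC AAC ATT GGC CAG CAC TCA TTT GCA TTA ATC CAT ATA — no ATG→stop ORF.
Frame +3: CGC TGG ACC GTC ACC CAC CCG TAA GGG TCA TTC AGT TCA TCA ACA TTG GCC AGC ACT CAT TTG CAT TAA TCC ATA — no ATG→stop ORF.
Frame -1: TAT ATG GAT TAA TGC AAA TGA GTG CTG GCC AAT GTT GAT GAA CTG AAT GAC CCT TAC GGG TGG GTG ACG GTC CAG CGG — ATG at 4, stop TAA at 10 → 9 nt.
Frame -2: ATA TGG ATT AAT GCA AAT GAG TGC TGG CCA ATG TTG ATG AAC TGA ATG ACC CTT ACG GGT GGG TGA CGG TCC AGC GGT — ATG at 32, stop TGA at 44 → 15 nt; ATG at 38, stop TGA at 44 → 9 nt; ATG at 47, stop TGA at 65 → 21 nt.
Frame -3: TAT GGA TTA ATG CAA ATG AGT GCT GGC CAA TGT TGA TGA ACT GAA TGA CCC TTA CGG GTG GGT GAC GGT CCA GCG — ATG at 12, stop TGA at 36 → 27 nt; ATG at 18, stop TGA at 36 → 21 nt.
No ORF reaches 11 codons. Count = 0.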